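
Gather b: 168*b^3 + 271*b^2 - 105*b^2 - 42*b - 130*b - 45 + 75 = 168*b^3 + 166*b^2 - 172*b + 30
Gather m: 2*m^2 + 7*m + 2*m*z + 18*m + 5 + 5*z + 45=2*m^2 + m*(2*z + 25) + 5*z + 50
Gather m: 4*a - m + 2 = 4*a - m + 2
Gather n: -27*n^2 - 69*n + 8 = -27*n^2 - 69*n + 8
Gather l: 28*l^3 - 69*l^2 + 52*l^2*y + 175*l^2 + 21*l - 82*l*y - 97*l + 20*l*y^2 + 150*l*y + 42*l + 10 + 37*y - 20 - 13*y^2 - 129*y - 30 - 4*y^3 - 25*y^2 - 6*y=28*l^3 + l^2*(52*y + 106) + l*(20*y^2 + 68*y - 34) - 4*y^3 - 38*y^2 - 98*y - 40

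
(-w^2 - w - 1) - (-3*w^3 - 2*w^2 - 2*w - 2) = 3*w^3 + w^2 + w + 1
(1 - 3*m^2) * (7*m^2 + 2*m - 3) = -21*m^4 - 6*m^3 + 16*m^2 + 2*m - 3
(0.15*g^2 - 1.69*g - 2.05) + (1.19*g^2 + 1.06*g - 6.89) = 1.34*g^2 - 0.63*g - 8.94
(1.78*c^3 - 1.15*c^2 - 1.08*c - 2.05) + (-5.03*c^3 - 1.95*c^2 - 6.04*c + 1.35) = -3.25*c^3 - 3.1*c^2 - 7.12*c - 0.7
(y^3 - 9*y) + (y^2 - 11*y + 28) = y^3 + y^2 - 20*y + 28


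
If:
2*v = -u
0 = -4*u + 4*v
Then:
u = 0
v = 0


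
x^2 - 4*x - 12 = (x - 6)*(x + 2)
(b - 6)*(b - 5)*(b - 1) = b^3 - 12*b^2 + 41*b - 30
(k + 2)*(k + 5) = k^2 + 7*k + 10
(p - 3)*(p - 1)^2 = p^3 - 5*p^2 + 7*p - 3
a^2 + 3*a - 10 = (a - 2)*(a + 5)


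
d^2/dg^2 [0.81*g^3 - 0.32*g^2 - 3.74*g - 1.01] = 4.86*g - 0.64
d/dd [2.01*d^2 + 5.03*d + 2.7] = 4.02*d + 5.03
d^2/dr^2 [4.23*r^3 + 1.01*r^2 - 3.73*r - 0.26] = 25.38*r + 2.02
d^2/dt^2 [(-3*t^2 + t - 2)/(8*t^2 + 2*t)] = 2*(14*t^3 - 48*t^2 - 12*t - 1)/(t^3*(64*t^3 + 48*t^2 + 12*t + 1))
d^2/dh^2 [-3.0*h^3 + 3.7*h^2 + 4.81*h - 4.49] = 7.4 - 18.0*h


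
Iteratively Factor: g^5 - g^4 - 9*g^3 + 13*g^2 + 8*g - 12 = (g + 3)*(g^4 - 4*g^3 + 3*g^2 + 4*g - 4) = (g + 1)*(g + 3)*(g^3 - 5*g^2 + 8*g - 4) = (g - 2)*(g + 1)*(g + 3)*(g^2 - 3*g + 2) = (g - 2)*(g - 1)*(g + 1)*(g + 3)*(g - 2)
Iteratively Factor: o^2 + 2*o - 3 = (o - 1)*(o + 3)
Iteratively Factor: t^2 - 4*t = (t - 4)*(t)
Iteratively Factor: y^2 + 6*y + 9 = (y + 3)*(y + 3)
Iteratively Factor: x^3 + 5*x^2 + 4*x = (x + 4)*(x^2 + x) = x*(x + 4)*(x + 1)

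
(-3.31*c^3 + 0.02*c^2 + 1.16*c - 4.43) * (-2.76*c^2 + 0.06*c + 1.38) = 9.1356*c^5 - 0.2538*c^4 - 7.7682*c^3 + 12.324*c^2 + 1.335*c - 6.1134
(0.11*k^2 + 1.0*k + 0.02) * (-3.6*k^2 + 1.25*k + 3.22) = -0.396*k^4 - 3.4625*k^3 + 1.5322*k^2 + 3.245*k + 0.0644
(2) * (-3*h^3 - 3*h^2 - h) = -6*h^3 - 6*h^2 - 2*h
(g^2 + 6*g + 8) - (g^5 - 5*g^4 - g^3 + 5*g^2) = -g^5 + 5*g^4 + g^3 - 4*g^2 + 6*g + 8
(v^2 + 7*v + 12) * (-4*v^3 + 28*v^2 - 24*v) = -4*v^5 + 124*v^3 + 168*v^2 - 288*v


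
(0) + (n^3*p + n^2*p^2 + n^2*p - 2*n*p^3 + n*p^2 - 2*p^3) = n^3*p + n^2*p^2 + n^2*p - 2*n*p^3 + n*p^2 - 2*p^3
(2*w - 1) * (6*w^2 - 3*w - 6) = 12*w^3 - 12*w^2 - 9*w + 6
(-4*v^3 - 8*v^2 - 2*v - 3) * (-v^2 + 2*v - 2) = 4*v^5 - 6*v^3 + 15*v^2 - 2*v + 6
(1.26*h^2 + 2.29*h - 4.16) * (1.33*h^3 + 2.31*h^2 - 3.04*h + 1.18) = 1.6758*h^5 + 5.9563*h^4 - 4.0733*h^3 - 15.0844*h^2 + 15.3486*h - 4.9088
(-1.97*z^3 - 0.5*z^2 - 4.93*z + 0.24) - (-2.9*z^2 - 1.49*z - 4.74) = -1.97*z^3 + 2.4*z^2 - 3.44*z + 4.98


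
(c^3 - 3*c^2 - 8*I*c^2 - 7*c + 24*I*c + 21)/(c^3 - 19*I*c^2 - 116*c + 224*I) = (c^2 - c*(3 + I) + 3*I)/(c^2 - 12*I*c - 32)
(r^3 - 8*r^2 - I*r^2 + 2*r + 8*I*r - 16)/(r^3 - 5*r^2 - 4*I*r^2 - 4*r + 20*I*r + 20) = (r^2 + r*(-8 + I) - 8*I)/(r^2 - r*(5 + 2*I) + 10*I)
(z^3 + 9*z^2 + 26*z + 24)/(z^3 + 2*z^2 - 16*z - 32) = (z + 3)/(z - 4)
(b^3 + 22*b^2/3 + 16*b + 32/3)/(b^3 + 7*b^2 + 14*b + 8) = (b + 4/3)/(b + 1)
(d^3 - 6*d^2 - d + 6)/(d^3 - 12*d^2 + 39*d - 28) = (d^2 - 5*d - 6)/(d^2 - 11*d + 28)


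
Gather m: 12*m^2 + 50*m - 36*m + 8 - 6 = 12*m^2 + 14*m + 2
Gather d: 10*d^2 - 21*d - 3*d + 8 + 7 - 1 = 10*d^2 - 24*d + 14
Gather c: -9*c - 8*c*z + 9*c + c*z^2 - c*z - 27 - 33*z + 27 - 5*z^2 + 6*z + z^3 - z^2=c*(z^2 - 9*z) + z^3 - 6*z^2 - 27*z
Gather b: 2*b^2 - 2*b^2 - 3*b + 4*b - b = 0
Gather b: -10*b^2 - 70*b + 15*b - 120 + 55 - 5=-10*b^2 - 55*b - 70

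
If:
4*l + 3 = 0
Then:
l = -3/4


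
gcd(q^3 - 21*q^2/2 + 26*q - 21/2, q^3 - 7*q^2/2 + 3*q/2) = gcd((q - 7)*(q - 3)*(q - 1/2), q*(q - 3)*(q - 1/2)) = q^2 - 7*q/2 + 3/2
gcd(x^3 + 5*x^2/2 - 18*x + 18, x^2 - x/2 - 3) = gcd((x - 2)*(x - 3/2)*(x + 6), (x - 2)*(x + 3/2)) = x - 2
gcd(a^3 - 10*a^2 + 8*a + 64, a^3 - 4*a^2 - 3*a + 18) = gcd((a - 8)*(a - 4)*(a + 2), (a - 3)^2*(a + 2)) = a + 2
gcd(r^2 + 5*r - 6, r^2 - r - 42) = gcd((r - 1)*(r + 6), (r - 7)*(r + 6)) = r + 6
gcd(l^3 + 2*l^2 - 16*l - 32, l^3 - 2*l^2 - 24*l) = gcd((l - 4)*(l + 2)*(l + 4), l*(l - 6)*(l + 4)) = l + 4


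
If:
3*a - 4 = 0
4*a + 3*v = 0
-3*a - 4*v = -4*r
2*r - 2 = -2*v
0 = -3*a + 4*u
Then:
No Solution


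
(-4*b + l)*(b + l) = -4*b^2 - 3*b*l + l^2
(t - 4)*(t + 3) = t^2 - t - 12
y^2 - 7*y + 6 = (y - 6)*(y - 1)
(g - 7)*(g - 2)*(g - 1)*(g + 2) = g^4 - 8*g^3 + 3*g^2 + 32*g - 28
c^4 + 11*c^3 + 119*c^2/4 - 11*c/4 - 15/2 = (c - 1/2)*(c + 1/2)*(c + 5)*(c + 6)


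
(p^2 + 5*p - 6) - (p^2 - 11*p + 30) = 16*p - 36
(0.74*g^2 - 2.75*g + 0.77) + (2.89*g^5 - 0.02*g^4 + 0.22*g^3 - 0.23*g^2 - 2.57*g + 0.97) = 2.89*g^5 - 0.02*g^4 + 0.22*g^3 + 0.51*g^2 - 5.32*g + 1.74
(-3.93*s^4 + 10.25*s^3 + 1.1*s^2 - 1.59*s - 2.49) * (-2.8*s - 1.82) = 11.004*s^5 - 21.5474*s^4 - 21.735*s^3 + 2.45*s^2 + 9.8658*s + 4.5318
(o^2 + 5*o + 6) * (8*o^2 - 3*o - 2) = 8*o^4 + 37*o^3 + 31*o^2 - 28*o - 12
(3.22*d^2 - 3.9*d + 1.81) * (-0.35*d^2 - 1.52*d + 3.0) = -1.127*d^4 - 3.5294*d^3 + 14.9545*d^2 - 14.4512*d + 5.43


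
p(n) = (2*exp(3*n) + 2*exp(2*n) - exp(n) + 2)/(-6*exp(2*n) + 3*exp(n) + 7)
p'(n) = (12*exp(2*n) - 3*exp(n))*(2*exp(3*n) + 2*exp(2*n) - exp(n) + 2)/(-6*exp(2*n) + 3*exp(n) + 7)^2 + (6*exp(3*n) + 4*exp(2*n) - exp(n))/(-6*exp(2*n) + 3*exp(n) + 7) = (-12*exp(4*n) + 12*exp(3*n) + 42*exp(2*n) + 52*exp(n) - 13)*exp(n)/(36*exp(4*n) - 36*exp(3*n) - 75*exp(2*n) + 42*exp(n) + 49)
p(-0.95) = 0.28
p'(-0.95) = 0.10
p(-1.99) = 0.26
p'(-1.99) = -0.01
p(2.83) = -6.18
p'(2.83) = -5.61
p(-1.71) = 0.26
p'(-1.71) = -0.01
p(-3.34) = 0.28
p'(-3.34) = -0.01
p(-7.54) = 0.29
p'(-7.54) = -0.00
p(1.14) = -1.88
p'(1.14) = -0.38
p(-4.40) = 0.28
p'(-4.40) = -0.00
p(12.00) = -54252.10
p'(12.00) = -54251.60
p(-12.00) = 0.29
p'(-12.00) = 0.00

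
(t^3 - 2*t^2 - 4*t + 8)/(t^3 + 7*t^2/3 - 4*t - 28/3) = 3*(t - 2)/(3*t + 7)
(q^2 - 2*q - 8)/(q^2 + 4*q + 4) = (q - 4)/(q + 2)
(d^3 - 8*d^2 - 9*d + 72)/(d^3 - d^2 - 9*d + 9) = (d - 8)/(d - 1)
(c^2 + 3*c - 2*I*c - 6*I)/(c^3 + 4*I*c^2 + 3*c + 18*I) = (c + 3)/(c^2 + 6*I*c - 9)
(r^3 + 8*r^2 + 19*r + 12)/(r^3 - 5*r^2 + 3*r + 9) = (r^2 + 7*r + 12)/(r^2 - 6*r + 9)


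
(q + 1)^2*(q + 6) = q^3 + 8*q^2 + 13*q + 6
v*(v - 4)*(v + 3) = v^3 - v^2 - 12*v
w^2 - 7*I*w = w*(w - 7*I)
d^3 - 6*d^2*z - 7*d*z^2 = d*(d - 7*z)*(d + z)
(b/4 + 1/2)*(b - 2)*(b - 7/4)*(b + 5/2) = b^4/4 + 3*b^3/16 - 67*b^2/32 - 3*b/4 + 35/8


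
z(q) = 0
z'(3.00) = 0.00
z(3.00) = 0.00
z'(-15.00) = 0.00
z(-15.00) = 0.00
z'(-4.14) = 0.00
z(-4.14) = 0.00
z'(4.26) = 0.00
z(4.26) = 0.00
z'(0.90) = 0.00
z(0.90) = 0.00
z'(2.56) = 0.00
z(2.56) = 0.00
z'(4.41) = 0.00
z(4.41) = 0.00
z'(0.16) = 0.00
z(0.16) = 0.00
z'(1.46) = 0.00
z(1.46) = 0.00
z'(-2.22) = 0.00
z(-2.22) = 0.00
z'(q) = 0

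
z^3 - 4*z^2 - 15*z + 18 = (z - 6)*(z - 1)*(z + 3)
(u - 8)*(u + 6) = u^2 - 2*u - 48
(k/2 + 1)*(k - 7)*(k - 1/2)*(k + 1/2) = k^4/2 - 5*k^3/2 - 57*k^2/8 + 5*k/8 + 7/4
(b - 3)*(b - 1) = b^2 - 4*b + 3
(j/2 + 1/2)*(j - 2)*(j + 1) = j^3/2 - 3*j/2 - 1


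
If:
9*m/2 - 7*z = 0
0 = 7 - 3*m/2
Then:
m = 14/3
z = 3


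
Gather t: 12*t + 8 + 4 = 12*t + 12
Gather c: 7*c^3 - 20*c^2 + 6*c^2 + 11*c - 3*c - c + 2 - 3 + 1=7*c^3 - 14*c^2 + 7*c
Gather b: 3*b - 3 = 3*b - 3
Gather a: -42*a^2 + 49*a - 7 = -42*a^2 + 49*a - 7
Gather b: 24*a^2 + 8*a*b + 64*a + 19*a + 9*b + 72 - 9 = 24*a^2 + 83*a + b*(8*a + 9) + 63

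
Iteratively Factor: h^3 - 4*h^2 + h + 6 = (h + 1)*(h^2 - 5*h + 6) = (h - 2)*(h + 1)*(h - 3)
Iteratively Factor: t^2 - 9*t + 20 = (t - 4)*(t - 5)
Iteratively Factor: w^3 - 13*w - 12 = (w - 4)*(w^2 + 4*w + 3) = (w - 4)*(w + 1)*(w + 3)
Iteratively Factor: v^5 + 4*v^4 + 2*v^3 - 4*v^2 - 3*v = (v)*(v^4 + 4*v^3 + 2*v^2 - 4*v - 3) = v*(v + 1)*(v^3 + 3*v^2 - v - 3) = v*(v - 1)*(v + 1)*(v^2 + 4*v + 3) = v*(v - 1)*(v + 1)^2*(v + 3)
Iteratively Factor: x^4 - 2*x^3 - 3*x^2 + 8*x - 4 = (x - 2)*(x^3 - 3*x + 2) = (x - 2)*(x - 1)*(x^2 + x - 2) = (x - 2)*(x - 1)*(x + 2)*(x - 1)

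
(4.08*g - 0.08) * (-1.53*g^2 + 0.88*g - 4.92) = -6.2424*g^3 + 3.7128*g^2 - 20.144*g + 0.3936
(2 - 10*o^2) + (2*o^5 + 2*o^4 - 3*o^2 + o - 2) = 2*o^5 + 2*o^4 - 13*o^2 + o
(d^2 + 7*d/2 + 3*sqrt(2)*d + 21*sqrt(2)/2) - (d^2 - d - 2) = 3*sqrt(2)*d + 9*d/2 + 2 + 21*sqrt(2)/2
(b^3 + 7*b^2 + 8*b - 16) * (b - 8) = b^4 - b^3 - 48*b^2 - 80*b + 128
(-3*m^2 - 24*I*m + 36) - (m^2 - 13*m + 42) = -4*m^2 + 13*m - 24*I*m - 6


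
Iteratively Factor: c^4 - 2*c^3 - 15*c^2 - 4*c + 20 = (c + 2)*(c^3 - 4*c^2 - 7*c + 10) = (c - 1)*(c + 2)*(c^2 - 3*c - 10) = (c - 5)*(c - 1)*(c + 2)*(c + 2)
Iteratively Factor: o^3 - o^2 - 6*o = (o)*(o^2 - o - 6) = o*(o - 3)*(o + 2)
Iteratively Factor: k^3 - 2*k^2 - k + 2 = (k - 2)*(k^2 - 1) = (k - 2)*(k + 1)*(k - 1)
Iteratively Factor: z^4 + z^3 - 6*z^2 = (z)*(z^3 + z^2 - 6*z) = z*(z + 3)*(z^2 - 2*z) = z^2*(z + 3)*(z - 2)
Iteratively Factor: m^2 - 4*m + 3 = (m - 1)*(m - 3)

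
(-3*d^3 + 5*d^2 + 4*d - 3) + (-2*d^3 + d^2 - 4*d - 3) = -5*d^3 + 6*d^2 - 6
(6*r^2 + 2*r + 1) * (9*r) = 54*r^3 + 18*r^2 + 9*r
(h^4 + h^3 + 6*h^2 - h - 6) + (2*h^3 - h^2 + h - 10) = h^4 + 3*h^3 + 5*h^2 - 16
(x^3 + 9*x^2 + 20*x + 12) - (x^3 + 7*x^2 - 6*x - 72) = 2*x^2 + 26*x + 84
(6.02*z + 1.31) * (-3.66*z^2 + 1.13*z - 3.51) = -22.0332*z^3 + 2.008*z^2 - 19.6499*z - 4.5981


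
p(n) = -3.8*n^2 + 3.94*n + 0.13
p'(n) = 3.94 - 7.6*n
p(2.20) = -9.59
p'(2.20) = -12.78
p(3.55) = -33.77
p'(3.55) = -23.04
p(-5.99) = -159.81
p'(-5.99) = 49.46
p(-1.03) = -7.96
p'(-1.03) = 11.77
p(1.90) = -6.10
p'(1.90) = -10.50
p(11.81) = -483.35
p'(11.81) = -85.82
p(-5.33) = -128.82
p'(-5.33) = 44.45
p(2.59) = -15.16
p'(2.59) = -15.74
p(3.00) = -22.25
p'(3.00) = -18.86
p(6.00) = -113.03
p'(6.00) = -41.66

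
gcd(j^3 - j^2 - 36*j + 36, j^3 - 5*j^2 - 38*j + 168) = j + 6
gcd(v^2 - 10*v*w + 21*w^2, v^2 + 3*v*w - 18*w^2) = v - 3*w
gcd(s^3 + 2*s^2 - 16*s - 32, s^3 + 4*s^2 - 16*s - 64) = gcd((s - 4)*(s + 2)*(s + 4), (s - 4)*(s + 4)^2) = s^2 - 16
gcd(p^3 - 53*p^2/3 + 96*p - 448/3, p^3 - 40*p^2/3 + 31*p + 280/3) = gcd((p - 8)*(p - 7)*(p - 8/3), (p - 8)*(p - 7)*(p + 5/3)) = p^2 - 15*p + 56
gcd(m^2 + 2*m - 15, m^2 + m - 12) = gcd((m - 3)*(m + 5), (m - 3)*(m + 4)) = m - 3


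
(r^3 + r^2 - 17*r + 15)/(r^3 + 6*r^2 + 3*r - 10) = (r - 3)/(r + 2)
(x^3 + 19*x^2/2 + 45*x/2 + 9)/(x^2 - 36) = (2*x^2 + 7*x + 3)/(2*(x - 6))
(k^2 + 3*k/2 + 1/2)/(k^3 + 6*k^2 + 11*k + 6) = (k + 1/2)/(k^2 + 5*k + 6)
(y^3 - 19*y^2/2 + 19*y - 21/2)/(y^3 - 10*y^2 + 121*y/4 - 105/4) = 2*(y^2 - 8*y + 7)/(2*y^2 - 17*y + 35)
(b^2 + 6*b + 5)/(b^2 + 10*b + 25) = (b + 1)/(b + 5)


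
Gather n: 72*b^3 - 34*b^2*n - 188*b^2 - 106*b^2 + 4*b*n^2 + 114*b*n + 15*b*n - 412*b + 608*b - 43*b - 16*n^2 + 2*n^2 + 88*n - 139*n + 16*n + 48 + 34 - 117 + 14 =72*b^3 - 294*b^2 + 153*b + n^2*(4*b - 14) + n*(-34*b^2 + 129*b - 35) - 21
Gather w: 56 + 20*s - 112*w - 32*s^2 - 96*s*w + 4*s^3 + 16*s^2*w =4*s^3 - 32*s^2 + 20*s + w*(16*s^2 - 96*s - 112) + 56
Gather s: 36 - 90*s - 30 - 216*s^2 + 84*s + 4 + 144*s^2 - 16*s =-72*s^2 - 22*s + 10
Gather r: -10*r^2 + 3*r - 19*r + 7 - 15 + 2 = -10*r^2 - 16*r - 6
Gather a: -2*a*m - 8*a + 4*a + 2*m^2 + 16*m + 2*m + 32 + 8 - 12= a*(-2*m - 4) + 2*m^2 + 18*m + 28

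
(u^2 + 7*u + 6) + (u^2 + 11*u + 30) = 2*u^2 + 18*u + 36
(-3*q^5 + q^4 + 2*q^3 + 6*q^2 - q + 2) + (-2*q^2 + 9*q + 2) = -3*q^5 + q^4 + 2*q^3 + 4*q^2 + 8*q + 4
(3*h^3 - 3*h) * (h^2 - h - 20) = 3*h^5 - 3*h^4 - 63*h^3 + 3*h^2 + 60*h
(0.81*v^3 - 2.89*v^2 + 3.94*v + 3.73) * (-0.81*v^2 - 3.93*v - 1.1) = -0.6561*v^5 - 0.8424*v^4 + 7.2753*v^3 - 15.3265*v^2 - 18.9929*v - 4.103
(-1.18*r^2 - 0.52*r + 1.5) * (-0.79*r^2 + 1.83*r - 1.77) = 0.9322*r^4 - 1.7486*r^3 - 0.048*r^2 + 3.6654*r - 2.655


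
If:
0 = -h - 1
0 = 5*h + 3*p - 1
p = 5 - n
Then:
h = -1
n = 3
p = 2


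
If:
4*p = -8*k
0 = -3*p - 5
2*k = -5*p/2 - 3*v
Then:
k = 5/6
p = -5/3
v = 5/6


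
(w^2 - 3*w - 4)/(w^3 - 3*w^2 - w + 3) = (w - 4)/(w^2 - 4*w + 3)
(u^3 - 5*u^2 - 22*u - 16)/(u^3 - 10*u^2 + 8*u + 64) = (u + 1)/(u - 4)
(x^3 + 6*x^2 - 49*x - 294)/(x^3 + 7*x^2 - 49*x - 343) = (x + 6)/(x + 7)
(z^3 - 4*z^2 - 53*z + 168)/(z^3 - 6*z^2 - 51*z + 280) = (z - 3)/(z - 5)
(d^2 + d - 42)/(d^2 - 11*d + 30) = (d + 7)/(d - 5)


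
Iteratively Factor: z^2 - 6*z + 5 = (z - 5)*(z - 1)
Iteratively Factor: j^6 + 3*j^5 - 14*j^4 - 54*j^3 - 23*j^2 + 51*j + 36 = (j - 1)*(j^5 + 4*j^4 - 10*j^3 - 64*j^2 - 87*j - 36) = (j - 1)*(j + 3)*(j^4 + j^3 - 13*j^2 - 25*j - 12) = (j - 1)*(j + 3)^2*(j^3 - 2*j^2 - 7*j - 4) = (j - 4)*(j - 1)*(j + 3)^2*(j^2 + 2*j + 1) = (j - 4)*(j - 1)*(j + 1)*(j + 3)^2*(j + 1)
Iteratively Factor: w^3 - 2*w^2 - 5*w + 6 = (w - 3)*(w^2 + w - 2) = (w - 3)*(w + 2)*(w - 1)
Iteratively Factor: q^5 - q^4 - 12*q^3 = (q - 4)*(q^4 + 3*q^3) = q*(q - 4)*(q^3 + 3*q^2) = q^2*(q - 4)*(q^2 + 3*q) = q^2*(q - 4)*(q + 3)*(q)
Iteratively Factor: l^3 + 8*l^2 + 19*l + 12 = (l + 1)*(l^2 + 7*l + 12) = (l + 1)*(l + 3)*(l + 4)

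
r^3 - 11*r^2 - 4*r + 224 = (r - 8)*(r - 7)*(r + 4)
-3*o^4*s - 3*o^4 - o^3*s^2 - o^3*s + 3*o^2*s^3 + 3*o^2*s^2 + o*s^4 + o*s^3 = (-o + s)*(o + s)*(3*o + s)*(o*s + o)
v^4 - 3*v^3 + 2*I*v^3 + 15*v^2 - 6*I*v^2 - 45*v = v*(v - 3)*(v - 3*I)*(v + 5*I)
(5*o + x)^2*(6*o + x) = 150*o^3 + 85*o^2*x + 16*o*x^2 + x^3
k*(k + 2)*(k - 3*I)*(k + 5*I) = k^4 + 2*k^3 + 2*I*k^3 + 15*k^2 + 4*I*k^2 + 30*k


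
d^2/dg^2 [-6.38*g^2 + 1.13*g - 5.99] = -12.7600000000000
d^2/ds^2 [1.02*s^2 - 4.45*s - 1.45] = 2.04000000000000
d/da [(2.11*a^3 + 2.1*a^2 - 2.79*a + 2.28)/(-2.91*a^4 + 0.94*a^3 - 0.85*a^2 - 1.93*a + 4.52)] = (6.1401*a^6 + 12.222*a^5 - 28.1242*a^4 + 23.6398*a^3 + 15.7575*a^2 + 22.86*a - 8.2104)/(8.4681*a^8 - 5.4708*a^7 + 5.8306*a^6 + 9.6346*a^5 - 29.2123*a^4 + 11.7786*a^3 - 3.9591*a^2 - 17.4472*a + 20.4304)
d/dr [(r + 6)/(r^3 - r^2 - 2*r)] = (-r*(-r^2 + r + 2) + (r + 6)*(-3*r^2 + 2*r + 2))/(r^2*(-r^2 + r + 2)^2)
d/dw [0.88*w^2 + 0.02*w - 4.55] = 1.76*w + 0.02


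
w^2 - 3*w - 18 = (w - 6)*(w + 3)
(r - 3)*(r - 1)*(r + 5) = r^3 + r^2 - 17*r + 15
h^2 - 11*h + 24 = (h - 8)*(h - 3)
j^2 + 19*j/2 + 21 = (j + 7/2)*(j + 6)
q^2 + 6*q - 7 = (q - 1)*(q + 7)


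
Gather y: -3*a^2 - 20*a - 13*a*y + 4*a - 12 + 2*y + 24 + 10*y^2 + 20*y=-3*a^2 - 16*a + 10*y^2 + y*(22 - 13*a) + 12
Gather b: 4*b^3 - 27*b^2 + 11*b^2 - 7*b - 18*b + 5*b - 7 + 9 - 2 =4*b^3 - 16*b^2 - 20*b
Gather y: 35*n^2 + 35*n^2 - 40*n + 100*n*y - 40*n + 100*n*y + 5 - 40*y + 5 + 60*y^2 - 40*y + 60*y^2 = 70*n^2 - 80*n + 120*y^2 + y*(200*n - 80) + 10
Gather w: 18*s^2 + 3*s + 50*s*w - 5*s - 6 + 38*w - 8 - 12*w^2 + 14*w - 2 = 18*s^2 - 2*s - 12*w^2 + w*(50*s + 52) - 16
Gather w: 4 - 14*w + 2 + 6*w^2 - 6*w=6*w^2 - 20*w + 6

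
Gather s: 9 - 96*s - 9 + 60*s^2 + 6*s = 60*s^2 - 90*s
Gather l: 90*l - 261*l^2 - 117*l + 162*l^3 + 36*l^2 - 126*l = 162*l^3 - 225*l^2 - 153*l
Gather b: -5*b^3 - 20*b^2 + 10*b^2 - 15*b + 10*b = -5*b^3 - 10*b^2 - 5*b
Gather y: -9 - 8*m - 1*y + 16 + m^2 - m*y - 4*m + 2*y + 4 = m^2 - 12*m + y*(1 - m) + 11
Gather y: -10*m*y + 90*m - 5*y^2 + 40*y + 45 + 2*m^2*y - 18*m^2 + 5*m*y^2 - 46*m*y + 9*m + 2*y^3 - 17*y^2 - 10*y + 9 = -18*m^2 + 99*m + 2*y^3 + y^2*(5*m - 22) + y*(2*m^2 - 56*m + 30) + 54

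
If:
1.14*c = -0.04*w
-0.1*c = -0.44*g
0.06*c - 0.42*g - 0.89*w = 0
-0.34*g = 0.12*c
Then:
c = 0.00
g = 0.00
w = 0.00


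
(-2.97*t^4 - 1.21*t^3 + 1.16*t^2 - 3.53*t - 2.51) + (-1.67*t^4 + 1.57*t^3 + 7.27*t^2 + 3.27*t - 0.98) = -4.64*t^4 + 0.36*t^3 + 8.43*t^2 - 0.26*t - 3.49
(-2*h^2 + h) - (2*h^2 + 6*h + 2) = -4*h^2 - 5*h - 2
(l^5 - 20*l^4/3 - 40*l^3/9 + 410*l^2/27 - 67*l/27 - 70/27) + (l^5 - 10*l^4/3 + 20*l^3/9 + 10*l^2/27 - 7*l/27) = 2*l^5 - 10*l^4 - 20*l^3/9 + 140*l^2/9 - 74*l/27 - 70/27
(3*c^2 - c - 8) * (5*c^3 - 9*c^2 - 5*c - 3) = 15*c^5 - 32*c^4 - 46*c^3 + 68*c^2 + 43*c + 24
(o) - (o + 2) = -2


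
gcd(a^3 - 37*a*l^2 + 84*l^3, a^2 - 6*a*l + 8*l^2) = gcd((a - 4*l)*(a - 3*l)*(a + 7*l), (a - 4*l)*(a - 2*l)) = a - 4*l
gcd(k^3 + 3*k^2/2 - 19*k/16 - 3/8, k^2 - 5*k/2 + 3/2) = 1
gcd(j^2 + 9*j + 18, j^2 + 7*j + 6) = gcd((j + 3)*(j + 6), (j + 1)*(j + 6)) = j + 6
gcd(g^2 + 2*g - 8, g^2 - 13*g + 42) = 1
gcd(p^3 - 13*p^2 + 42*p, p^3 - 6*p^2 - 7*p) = p^2 - 7*p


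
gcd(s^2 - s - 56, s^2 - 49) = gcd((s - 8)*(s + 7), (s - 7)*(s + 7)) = s + 7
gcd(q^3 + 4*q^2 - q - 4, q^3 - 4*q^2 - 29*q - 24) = q + 1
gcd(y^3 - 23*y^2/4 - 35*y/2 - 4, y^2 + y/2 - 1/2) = 1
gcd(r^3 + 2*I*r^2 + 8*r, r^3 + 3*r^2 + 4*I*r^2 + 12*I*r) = r^2 + 4*I*r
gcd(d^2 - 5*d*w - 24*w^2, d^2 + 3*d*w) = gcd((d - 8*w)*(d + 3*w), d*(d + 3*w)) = d + 3*w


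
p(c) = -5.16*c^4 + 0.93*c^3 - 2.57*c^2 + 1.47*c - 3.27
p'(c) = -20.64*c^3 + 2.79*c^2 - 5.14*c + 1.47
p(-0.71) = -7.25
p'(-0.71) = 13.91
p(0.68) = -4.27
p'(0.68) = -7.22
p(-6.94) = -12417.93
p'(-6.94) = 7070.55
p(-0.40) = -4.46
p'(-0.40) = 5.29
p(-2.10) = -126.66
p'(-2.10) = 215.71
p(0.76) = -4.95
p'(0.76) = -9.89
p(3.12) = -484.41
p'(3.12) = -614.27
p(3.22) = -548.85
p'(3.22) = -675.25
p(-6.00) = -6992.85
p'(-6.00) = 4590.99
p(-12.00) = -108995.79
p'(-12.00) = 36130.83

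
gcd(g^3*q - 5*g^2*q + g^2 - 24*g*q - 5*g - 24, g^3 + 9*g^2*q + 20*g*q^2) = 1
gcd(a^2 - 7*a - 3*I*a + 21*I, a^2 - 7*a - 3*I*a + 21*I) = a^2 + a*(-7 - 3*I) + 21*I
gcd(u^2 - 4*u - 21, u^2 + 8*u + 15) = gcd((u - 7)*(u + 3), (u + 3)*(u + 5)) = u + 3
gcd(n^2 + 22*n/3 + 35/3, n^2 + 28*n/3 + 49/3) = n + 7/3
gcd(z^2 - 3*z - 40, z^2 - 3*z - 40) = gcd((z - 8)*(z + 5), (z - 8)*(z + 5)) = z^2 - 3*z - 40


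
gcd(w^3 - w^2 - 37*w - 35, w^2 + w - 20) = w + 5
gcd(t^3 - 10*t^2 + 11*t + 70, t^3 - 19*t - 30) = t^2 - 3*t - 10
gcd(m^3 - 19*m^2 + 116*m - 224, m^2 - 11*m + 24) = m - 8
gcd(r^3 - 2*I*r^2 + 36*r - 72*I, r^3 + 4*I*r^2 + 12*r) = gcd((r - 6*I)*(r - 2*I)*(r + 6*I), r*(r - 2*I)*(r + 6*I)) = r^2 + 4*I*r + 12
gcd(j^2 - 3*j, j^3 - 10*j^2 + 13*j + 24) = j - 3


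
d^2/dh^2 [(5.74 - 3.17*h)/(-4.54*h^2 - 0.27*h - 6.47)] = ((50.4074 - 86.3508*h)*(4.54*h^2 + 0.27*h + 6.47) + (3.17*h - 5.74)*(9.08*h + 0.27)*(18.16*h + 0.54))/(4.54*h^2 + 0.27*h + 6.47)^3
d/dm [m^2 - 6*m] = 2*m - 6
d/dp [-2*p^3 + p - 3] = 1 - 6*p^2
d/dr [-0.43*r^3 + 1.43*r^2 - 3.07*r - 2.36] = -1.29*r^2 + 2.86*r - 3.07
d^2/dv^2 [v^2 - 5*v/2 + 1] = 2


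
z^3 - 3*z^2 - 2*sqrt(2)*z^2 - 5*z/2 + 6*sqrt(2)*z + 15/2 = (z - 3)*(z - 5*sqrt(2)/2)*(z + sqrt(2)/2)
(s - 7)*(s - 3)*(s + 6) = s^3 - 4*s^2 - 39*s + 126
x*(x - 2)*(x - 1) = x^3 - 3*x^2 + 2*x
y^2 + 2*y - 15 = (y - 3)*(y + 5)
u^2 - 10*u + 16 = (u - 8)*(u - 2)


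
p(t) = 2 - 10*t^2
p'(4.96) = -99.20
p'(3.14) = -62.80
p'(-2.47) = 49.40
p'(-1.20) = 24.00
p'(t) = -20*t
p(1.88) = -33.34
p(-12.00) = -1438.00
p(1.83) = -31.49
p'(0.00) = 0.00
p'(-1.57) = 31.40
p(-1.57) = -22.65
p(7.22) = -519.28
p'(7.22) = -144.40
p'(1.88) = -37.60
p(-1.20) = -12.40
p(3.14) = -96.60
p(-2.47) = -59.01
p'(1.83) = -36.60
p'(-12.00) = 240.00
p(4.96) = -244.02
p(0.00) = 2.00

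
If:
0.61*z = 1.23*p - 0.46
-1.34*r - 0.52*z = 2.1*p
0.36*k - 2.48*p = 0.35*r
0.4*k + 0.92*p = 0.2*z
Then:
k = -0.23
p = -0.11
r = 0.56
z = -0.98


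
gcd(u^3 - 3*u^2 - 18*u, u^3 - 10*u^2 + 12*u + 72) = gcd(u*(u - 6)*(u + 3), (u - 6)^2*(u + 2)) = u - 6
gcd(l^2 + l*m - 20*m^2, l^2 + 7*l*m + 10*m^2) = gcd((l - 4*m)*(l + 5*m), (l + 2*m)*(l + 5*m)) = l + 5*m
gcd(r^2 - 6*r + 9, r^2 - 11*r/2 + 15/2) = r - 3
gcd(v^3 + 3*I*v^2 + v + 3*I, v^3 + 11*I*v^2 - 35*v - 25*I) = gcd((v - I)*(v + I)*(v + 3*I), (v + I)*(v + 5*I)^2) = v + I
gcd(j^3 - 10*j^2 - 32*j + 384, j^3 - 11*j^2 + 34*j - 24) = 1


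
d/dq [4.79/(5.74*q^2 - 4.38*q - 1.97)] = (20.9802 - 54.9892*q)/(-5.74*q^2 + 4.38*q + 1.97)^2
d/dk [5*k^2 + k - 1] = 10*k + 1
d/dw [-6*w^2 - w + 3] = -12*w - 1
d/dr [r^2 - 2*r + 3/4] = 2*r - 2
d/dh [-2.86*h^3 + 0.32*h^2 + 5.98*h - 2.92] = -8.58*h^2 + 0.64*h + 5.98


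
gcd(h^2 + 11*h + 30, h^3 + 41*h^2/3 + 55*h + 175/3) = h + 5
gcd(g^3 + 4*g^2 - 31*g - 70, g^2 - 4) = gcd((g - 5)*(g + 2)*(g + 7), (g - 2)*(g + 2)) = g + 2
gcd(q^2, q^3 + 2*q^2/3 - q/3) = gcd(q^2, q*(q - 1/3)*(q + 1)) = q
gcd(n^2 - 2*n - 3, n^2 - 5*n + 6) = n - 3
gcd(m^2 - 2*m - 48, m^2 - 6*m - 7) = 1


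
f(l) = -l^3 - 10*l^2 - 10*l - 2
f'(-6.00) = 2.00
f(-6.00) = -86.00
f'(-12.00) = -202.00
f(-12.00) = 406.00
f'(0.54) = -21.67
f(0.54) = -10.47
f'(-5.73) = 6.10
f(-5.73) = -84.90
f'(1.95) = -60.41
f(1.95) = -66.94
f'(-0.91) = 5.72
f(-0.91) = -0.43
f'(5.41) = -206.00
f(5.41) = -507.12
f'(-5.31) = 11.61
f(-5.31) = -81.14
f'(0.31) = -16.49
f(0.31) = -6.09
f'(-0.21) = -5.93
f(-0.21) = -0.33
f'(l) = -3*l^2 - 20*l - 10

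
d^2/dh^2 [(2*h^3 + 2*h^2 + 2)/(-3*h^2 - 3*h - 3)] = 4*(h^3 - 3*h^2 - 6*h - 1)/(3*(h^6 + 3*h^5 + 6*h^4 + 7*h^3 + 6*h^2 + 3*h + 1))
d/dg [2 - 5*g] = -5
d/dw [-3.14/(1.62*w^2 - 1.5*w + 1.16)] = (10.1736*w - 4.71)/(1.62*w^2 - 1.5*w + 1.16)^2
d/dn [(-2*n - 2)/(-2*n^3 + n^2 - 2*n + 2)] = 2*(2*n^3 - n^2 + 2*n - 2*(n + 1)*(3*n^2 - n + 1) - 2)/(2*n^3 - n^2 + 2*n - 2)^2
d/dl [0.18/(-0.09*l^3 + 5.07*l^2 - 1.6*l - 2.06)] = (0.0486*l^2 - 1.8252*l + 0.288)/(0.09*l^3 - 5.07*l^2 + 1.6*l + 2.06)^2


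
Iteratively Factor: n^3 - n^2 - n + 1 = (n - 1)*(n^2 - 1) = (n - 1)*(n + 1)*(n - 1)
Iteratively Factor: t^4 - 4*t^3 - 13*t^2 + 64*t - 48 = (t + 4)*(t^3 - 8*t^2 + 19*t - 12) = (t - 3)*(t + 4)*(t^2 - 5*t + 4) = (t - 4)*(t - 3)*(t + 4)*(t - 1)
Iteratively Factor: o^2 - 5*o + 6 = (o - 2)*(o - 3)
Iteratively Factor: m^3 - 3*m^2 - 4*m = (m + 1)*(m^2 - 4*m) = m*(m + 1)*(m - 4)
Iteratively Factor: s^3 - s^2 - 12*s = (s + 3)*(s^2 - 4*s) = (s - 4)*(s + 3)*(s)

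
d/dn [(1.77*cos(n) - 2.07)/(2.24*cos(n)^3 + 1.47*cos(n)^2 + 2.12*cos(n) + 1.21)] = (7.9296*cos(n)^3 - 11.3085*cos(n)^2 - 6.0858*cos(n) - 6.5301)*sin(n)/(5.0176*cos(n)^6 + 6.5856*cos(n)^5 + 11.6585*cos(n)^4 + 11.6536*cos(n)^3 + 8.0518*cos(n)^2 + 5.1304*cos(n) + 1.4641)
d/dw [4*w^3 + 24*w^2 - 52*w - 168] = 12*w^2 + 48*w - 52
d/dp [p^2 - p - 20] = 2*p - 1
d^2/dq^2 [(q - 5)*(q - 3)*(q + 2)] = 6*q - 12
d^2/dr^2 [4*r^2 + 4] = 8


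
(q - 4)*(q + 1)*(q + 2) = q^3 - q^2 - 10*q - 8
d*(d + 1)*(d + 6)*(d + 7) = d^4 + 14*d^3 + 55*d^2 + 42*d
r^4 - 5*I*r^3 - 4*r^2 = r^2*(r - 4*I)*(r - I)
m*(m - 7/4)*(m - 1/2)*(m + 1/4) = m^4 - 2*m^3 + 5*m^2/16 + 7*m/32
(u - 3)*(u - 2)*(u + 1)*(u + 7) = u^4 + 3*u^3 - 27*u^2 + 13*u + 42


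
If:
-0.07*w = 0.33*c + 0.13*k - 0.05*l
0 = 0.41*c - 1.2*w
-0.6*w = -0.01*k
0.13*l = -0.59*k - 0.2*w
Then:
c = 0.00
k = 0.00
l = 0.00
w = 0.00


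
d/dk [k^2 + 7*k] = 2*k + 7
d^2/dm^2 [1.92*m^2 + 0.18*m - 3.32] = 3.84000000000000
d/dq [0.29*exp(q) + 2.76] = 0.29*exp(q)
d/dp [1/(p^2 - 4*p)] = 2*(2 - p)/(p^2*(p - 4)^2)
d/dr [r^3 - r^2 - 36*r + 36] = 3*r^2 - 2*r - 36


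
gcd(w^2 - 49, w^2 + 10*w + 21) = w + 7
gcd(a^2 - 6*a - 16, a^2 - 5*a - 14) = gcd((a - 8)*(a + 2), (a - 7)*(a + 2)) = a + 2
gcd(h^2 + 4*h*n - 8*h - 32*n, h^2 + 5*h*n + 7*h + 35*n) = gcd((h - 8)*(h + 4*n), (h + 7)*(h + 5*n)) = 1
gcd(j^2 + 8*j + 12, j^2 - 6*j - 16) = j + 2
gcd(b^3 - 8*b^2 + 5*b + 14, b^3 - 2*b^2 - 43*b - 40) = b + 1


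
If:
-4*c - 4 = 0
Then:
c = -1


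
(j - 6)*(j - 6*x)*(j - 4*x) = j^3 - 10*j^2*x - 6*j^2 + 24*j*x^2 + 60*j*x - 144*x^2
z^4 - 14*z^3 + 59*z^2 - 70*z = z*(z - 7)*(z - 5)*(z - 2)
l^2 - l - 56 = (l - 8)*(l + 7)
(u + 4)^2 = u^2 + 8*u + 16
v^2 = v^2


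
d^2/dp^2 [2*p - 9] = 0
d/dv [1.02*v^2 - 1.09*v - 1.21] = 2.04*v - 1.09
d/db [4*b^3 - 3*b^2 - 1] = 6*b*(2*b - 1)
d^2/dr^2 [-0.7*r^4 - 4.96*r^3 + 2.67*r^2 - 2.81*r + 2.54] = -8.4*r^2 - 29.76*r + 5.34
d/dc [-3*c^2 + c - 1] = 1 - 6*c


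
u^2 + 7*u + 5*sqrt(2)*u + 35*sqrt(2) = (u + 7)*(u + 5*sqrt(2))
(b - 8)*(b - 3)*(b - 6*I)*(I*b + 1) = I*b^4 + 7*b^3 - 11*I*b^3 - 77*b^2 + 18*I*b^2 + 168*b + 66*I*b - 144*I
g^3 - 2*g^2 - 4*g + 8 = (g - 2)^2*(g + 2)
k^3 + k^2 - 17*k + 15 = (k - 3)*(k - 1)*(k + 5)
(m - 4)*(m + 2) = m^2 - 2*m - 8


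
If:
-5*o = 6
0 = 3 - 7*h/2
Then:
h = 6/7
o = -6/5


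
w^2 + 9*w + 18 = (w + 3)*(w + 6)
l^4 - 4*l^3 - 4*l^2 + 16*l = l*(l - 4)*(l - 2)*(l + 2)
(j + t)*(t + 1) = j*t + j + t^2 + t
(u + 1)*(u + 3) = u^2 + 4*u + 3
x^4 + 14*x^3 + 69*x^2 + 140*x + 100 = (x + 2)^2*(x + 5)^2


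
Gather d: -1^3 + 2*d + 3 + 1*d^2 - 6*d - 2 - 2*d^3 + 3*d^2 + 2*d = -2*d^3 + 4*d^2 - 2*d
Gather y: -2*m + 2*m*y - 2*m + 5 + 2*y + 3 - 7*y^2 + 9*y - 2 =-4*m - 7*y^2 + y*(2*m + 11) + 6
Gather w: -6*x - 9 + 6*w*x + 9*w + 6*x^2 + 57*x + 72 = w*(6*x + 9) + 6*x^2 + 51*x + 63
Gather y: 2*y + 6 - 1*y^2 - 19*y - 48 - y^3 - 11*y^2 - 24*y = -y^3 - 12*y^2 - 41*y - 42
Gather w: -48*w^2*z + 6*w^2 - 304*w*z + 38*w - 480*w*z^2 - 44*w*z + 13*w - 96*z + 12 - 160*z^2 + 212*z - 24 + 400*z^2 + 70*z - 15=w^2*(6 - 48*z) + w*(-480*z^2 - 348*z + 51) + 240*z^2 + 186*z - 27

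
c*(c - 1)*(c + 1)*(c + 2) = c^4 + 2*c^3 - c^2 - 2*c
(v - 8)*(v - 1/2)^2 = v^3 - 9*v^2 + 33*v/4 - 2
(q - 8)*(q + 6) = q^2 - 2*q - 48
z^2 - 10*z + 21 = (z - 7)*(z - 3)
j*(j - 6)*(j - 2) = j^3 - 8*j^2 + 12*j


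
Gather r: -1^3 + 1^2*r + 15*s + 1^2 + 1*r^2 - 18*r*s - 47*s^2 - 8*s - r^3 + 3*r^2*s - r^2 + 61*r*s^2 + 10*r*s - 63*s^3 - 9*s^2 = -r^3 + 3*r^2*s + r*(61*s^2 - 8*s + 1) - 63*s^3 - 56*s^2 + 7*s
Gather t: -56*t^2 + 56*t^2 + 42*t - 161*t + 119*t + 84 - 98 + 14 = 0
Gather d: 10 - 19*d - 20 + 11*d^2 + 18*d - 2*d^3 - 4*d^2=-2*d^3 + 7*d^2 - d - 10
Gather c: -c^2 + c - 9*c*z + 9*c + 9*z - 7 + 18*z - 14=-c^2 + c*(10 - 9*z) + 27*z - 21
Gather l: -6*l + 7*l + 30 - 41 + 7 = l - 4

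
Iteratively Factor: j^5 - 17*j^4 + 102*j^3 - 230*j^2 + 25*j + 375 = (j - 5)*(j^4 - 12*j^3 + 42*j^2 - 20*j - 75) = (j - 5)*(j + 1)*(j^3 - 13*j^2 + 55*j - 75) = (j - 5)^2*(j + 1)*(j^2 - 8*j + 15) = (j - 5)^3*(j + 1)*(j - 3)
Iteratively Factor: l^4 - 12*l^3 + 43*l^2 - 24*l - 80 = (l - 4)*(l^3 - 8*l^2 + 11*l + 20) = (l - 4)*(l + 1)*(l^2 - 9*l + 20) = (l - 4)^2*(l + 1)*(l - 5)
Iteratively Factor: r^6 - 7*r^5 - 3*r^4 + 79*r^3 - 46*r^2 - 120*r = (r + 3)*(r^5 - 10*r^4 + 27*r^3 - 2*r^2 - 40*r) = (r - 5)*(r + 3)*(r^4 - 5*r^3 + 2*r^2 + 8*r) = (r - 5)*(r + 1)*(r + 3)*(r^3 - 6*r^2 + 8*r) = (r - 5)*(r - 4)*(r + 1)*(r + 3)*(r^2 - 2*r) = (r - 5)*(r - 4)*(r - 2)*(r + 1)*(r + 3)*(r)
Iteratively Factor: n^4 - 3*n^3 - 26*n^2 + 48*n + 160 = (n - 5)*(n^3 + 2*n^2 - 16*n - 32) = (n - 5)*(n + 4)*(n^2 - 2*n - 8) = (n - 5)*(n + 2)*(n + 4)*(n - 4)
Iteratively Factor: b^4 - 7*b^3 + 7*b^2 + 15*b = (b)*(b^3 - 7*b^2 + 7*b + 15) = b*(b + 1)*(b^2 - 8*b + 15) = b*(b - 5)*(b + 1)*(b - 3)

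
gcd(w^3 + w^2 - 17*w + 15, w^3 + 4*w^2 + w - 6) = w - 1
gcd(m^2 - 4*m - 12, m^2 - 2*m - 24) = m - 6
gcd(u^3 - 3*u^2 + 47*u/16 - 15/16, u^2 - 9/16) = u - 3/4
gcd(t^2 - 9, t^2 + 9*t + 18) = t + 3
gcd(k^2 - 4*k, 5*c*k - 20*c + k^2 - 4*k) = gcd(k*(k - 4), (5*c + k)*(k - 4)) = k - 4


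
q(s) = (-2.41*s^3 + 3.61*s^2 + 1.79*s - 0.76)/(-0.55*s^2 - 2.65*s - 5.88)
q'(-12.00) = 3.81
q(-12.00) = -87.50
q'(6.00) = 3.14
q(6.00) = 9.15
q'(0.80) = -0.26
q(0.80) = -0.21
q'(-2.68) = 22.80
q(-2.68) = -24.47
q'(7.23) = 3.42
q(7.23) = 13.20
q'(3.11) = 1.82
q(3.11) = 1.69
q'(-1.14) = 5.03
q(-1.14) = -1.53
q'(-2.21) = 19.42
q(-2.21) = -14.37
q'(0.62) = -0.39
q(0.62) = -0.15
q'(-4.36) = 10.57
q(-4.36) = -54.34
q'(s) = (1.1*s + 2.65)*(-2.41*s^3 + 3.61*s^2 + 1.79*s - 0.76)/(-0.55*s^2 - 2.65*s - 5.88)^2 + (-7.23*s^2 + 7.22*s + 1.79)/(-0.55*s^2 - 2.65*s - 5.88) = (1.3255*s^4 + 12.773*s^3 + 33.9304*s^2 - 43.2896*s - 12.5392)/(0.3025*s^4 + 2.915*s^3 + 13.4905*s^2 + 31.164*s + 34.5744)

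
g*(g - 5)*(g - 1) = g^3 - 6*g^2 + 5*g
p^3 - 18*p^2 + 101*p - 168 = (p - 8)*(p - 7)*(p - 3)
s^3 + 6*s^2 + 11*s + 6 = (s + 1)*(s + 2)*(s + 3)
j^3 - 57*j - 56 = (j - 8)*(j + 1)*(j + 7)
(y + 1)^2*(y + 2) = y^3 + 4*y^2 + 5*y + 2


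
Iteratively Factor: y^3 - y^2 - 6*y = (y - 3)*(y^2 + 2*y) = (y - 3)*(y + 2)*(y)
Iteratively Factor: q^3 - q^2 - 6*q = (q)*(q^2 - q - 6) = q*(q + 2)*(q - 3)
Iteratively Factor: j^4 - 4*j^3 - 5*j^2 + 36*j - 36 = (j - 3)*(j^3 - j^2 - 8*j + 12) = (j - 3)*(j + 3)*(j^2 - 4*j + 4) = (j - 3)*(j - 2)*(j + 3)*(j - 2)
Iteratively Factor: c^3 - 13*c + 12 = (c - 1)*(c^2 + c - 12) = (c - 3)*(c - 1)*(c + 4)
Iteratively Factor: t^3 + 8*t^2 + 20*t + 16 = (t + 2)*(t^2 + 6*t + 8) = (t + 2)*(t + 4)*(t + 2)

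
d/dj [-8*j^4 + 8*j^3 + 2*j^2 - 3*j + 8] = -32*j^3 + 24*j^2 + 4*j - 3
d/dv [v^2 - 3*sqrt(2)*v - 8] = 2*v - 3*sqrt(2)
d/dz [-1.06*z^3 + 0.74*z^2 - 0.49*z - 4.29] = -3.18*z^2 + 1.48*z - 0.49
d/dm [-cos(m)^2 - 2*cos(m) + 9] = 2*(cos(m) + 1)*sin(m)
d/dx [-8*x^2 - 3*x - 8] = -16*x - 3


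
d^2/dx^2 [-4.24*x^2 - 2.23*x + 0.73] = -8.48000000000000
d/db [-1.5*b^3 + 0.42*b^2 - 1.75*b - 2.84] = -4.5*b^2 + 0.84*b - 1.75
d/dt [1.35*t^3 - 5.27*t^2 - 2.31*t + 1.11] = 4.05*t^2 - 10.54*t - 2.31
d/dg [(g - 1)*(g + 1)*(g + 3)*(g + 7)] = 4*g^3 + 30*g^2 + 40*g - 10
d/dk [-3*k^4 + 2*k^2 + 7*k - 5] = -12*k^3 + 4*k + 7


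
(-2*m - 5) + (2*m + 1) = -4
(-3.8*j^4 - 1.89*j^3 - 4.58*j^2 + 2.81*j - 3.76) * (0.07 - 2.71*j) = 10.298*j^5 + 4.8559*j^4 + 12.2795*j^3 - 7.9357*j^2 + 10.3863*j - 0.2632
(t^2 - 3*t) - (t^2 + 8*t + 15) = -11*t - 15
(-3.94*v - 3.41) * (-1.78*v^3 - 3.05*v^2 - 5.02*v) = 7.0132*v^4 + 18.0868*v^3 + 30.1793*v^2 + 17.1182*v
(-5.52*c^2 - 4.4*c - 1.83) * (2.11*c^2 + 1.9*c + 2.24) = -11.6472*c^4 - 19.772*c^3 - 24.5861*c^2 - 13.333*c - 4.0992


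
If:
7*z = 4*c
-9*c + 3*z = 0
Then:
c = 0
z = 0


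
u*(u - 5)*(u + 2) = u^3 - 3*u^2 - 10*u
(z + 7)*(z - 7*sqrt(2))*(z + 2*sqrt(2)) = z^3 - 5*sqrt(2)*z^2 + 7*z^2 - 35*sqrt(2)*z - 28*z - 196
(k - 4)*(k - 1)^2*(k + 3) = k^4 - 3*k^3 - 9*k^2 + 23*k - 12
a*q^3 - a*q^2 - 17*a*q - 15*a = (q - 5)*(q + 3)*(a*q + a)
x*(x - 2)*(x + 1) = x^3 - x^2 - 2*x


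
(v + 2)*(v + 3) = v^2 + 5*v + 6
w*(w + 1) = w^2 + w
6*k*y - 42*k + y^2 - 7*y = (6*k + y)*(y - 7)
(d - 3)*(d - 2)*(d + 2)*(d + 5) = d^4 + 2*d^3 - 19*d^2 - 8*d + 60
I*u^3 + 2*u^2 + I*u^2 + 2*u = u*(u - 2*I)*(I*u + I)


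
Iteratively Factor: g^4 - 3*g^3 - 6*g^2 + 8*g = (g)*(g^3 - 3*g^2 - 6*g + 8) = g*(g - 4)*(g^2 + g - 2) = g*(g - 4)*(g - 1)*(g + 2)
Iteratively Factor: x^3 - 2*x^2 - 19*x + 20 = (x + 4)*(x^2 - 6*x + 5) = (x - 5)*(x + 4)*(x - 1)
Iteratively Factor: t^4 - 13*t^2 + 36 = (t - 2)*(t^3 + 2*t^2 - 9*t - 18) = (t - 2)*(t + 3)*(t^2 - t - 6) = (t - 2)*(t + 2)*(t + 3)*(t - 3)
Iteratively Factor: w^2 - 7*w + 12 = (w - 3)*(w - 4)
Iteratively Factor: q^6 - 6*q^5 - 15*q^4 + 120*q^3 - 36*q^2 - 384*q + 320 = (q - 2)*(q^5 - 4*q^4 - 23*q^3 + 74*q^2 + 112*q - 160) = (q - 2)*(q + 4)*(q^4 - 8*q^3 + 9*q^2 + 38*q - 40) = (q - 4)*(q - 2)*(q + 4)*(q^3 - 4*q^2 - 7*q + 10) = (q - 5)*(q - 4)*(q - 2)*(q + 4)*(q^2 + q - 2) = (q - 5)*(q - 4)*(q - 2)*(q + 2)*(q + 4)*(q - 1)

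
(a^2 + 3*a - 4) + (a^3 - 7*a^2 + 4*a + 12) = a^3 - 6*a^2 + 7*a + 8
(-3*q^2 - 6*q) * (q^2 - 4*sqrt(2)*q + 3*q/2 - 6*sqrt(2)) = -3*q^4 - 21*q^3/2 + 12*sqrt(2)*q^3 - 9*q^2 + 42*sqrt(2)*q^2 + 36*sqrt(2)*q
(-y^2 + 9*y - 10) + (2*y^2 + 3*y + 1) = y^2 + 12*y - 9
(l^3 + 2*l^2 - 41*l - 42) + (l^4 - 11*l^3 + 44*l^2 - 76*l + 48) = l^4 - 10*l^3 + 46*l^2 - 117*l + 6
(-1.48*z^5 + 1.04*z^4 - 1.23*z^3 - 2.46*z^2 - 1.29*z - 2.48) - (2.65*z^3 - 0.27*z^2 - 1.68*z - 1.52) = -1.48*z^5 + 1.04*z^4 - 3.88*z^3 - 2.19*z^2 + 0.39*z - 0.96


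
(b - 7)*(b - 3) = b^2 - 10*b + 21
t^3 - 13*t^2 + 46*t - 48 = (t - 8)*(t - 3)*(t - 2)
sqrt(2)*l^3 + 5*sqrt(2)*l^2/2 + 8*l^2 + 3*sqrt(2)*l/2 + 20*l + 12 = (l + 3/2)*(l + 4*sqrt(2))*(sqrt(2)*l + sqrt(2))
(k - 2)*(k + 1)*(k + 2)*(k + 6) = k^4 + 7*k^3 + 2*k^2 - 28*k - 24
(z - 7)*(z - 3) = z^2 - 10*z + 21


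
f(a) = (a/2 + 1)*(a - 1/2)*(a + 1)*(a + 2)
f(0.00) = -1.00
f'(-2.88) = -7.63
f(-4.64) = 65.20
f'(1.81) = 43.93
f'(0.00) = 0.00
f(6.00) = 1232.00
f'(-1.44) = 0.10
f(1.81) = 26.72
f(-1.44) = 0.13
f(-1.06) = 0.04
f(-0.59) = -0.44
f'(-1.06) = -0.63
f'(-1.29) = -0.16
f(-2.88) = 2.46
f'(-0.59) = -1.31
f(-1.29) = 0.13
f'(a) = (a/2 + 1)*(a - 1/2)*(a + 1) + (a/2 + 1)*(a - 1/2)*(a + 2) + (a/2 + 1)*(a + 1)*(a + 2) + (a - 1/2)*(a + 1)*(a + 2)/2 = a*(8*a^2 + 27*a + 22)/4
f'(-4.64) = -79.99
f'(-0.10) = -0.48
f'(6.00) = 708.00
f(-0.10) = -0.97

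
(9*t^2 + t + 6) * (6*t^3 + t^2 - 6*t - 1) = 54*t^5 + 15*t^4 - 17*t^3 - 9*t^2 - 37*t - 6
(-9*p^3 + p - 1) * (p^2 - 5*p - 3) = -9*p^5 + 45*p^4 + 28*p^3 - 6*p^2 + 2*p + 3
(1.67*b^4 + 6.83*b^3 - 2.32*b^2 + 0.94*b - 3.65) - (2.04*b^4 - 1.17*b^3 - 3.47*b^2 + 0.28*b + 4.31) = -0.37*b^4 + 8.0*b^3 + 1.15*b^2 + 0.66*b - 7.96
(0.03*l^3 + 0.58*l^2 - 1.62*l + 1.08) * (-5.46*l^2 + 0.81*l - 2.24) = -0.1638*l^5 - 3.1425*l^4 + 9.2478*l^3 - 8.5082*l^2 + 4.5036*l - 2.4192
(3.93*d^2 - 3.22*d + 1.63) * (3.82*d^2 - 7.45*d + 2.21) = 15.0126*d^4 - 41.5789*d^3 + 38.9009*d^2 - 19.2597*d + 3.6023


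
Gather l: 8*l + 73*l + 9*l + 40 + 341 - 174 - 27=90*l + 180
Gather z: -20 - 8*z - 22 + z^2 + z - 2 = z^2 - 7*z - 44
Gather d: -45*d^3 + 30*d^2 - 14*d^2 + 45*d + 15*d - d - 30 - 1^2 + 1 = -45*d^3 + 16*d^2 + 59*d - 30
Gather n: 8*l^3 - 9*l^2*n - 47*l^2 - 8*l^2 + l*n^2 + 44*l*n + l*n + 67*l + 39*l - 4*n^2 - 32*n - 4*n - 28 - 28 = 8*l^3 - 55*l^2 + 106*l + n^2*(l - 4) + n*(-9*l^2 + 45*l - 36) - 56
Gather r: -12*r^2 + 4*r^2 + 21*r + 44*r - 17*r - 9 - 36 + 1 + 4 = -8*r^2 + 48*r - 40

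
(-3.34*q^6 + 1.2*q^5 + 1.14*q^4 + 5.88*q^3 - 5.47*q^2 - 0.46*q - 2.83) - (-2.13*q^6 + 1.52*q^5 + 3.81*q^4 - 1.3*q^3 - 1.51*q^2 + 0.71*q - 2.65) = -1.21*q^6 - 0.32*q^5 - 2.67*q^4 + 7.18*q^3 - 3.96*q^2 - 1.17*q - 0.18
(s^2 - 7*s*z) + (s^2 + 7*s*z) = 2*s^2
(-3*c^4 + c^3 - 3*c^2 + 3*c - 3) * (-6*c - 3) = 18*c^5 + 3*c^4 + 15*c^3 - 9*c^2 + 9*c + 9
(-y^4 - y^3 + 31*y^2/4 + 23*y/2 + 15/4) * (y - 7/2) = -y^5 + 5*y^4/2 + 45*y^3/4 - 125*y^2/8 - 73*y/2 - 105/8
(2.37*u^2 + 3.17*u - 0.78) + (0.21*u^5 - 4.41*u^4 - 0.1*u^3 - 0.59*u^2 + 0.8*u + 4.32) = 0.21*u^5 - 4.41*u^4 - 0.1*u^3 + 1.78*u^2 + 3.97*u + 3.54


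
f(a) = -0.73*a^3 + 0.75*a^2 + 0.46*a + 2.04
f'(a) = -2.19*a^2 + 1.5*a + 0.46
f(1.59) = 1.73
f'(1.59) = -2.69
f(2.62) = -4.74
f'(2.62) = -10.64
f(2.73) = -5.97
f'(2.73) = -11.77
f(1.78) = 1.12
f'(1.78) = -3.81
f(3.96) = -29.71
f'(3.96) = -27.94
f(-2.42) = 15.67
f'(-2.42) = -16.00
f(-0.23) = 1.98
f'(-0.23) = -0.00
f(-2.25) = 13.12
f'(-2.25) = -14.00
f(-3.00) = 27.12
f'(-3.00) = -23.75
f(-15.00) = 2627.64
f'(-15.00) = -514.79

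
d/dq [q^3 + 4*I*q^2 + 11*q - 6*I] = 3*q^2 + 8*I*q + 11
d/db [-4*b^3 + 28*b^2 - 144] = 4*b*(14 - 3*b)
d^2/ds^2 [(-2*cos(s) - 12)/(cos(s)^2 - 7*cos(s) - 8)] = 2*(-9*sin(s)^4*cos(s) - 31*sin(s)^4 + 456*sin(s)^2 + 257*cos(s)/2 + 18*cos(3*s) + cos(5*s)/2 + 147)/(sin(s)^2 + 7*cos(s) + 7)^3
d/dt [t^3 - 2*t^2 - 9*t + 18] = 3*t^2 - 4*t - 9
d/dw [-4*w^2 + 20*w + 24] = 20 - 8*w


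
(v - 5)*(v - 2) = v^2 - 7*v + 10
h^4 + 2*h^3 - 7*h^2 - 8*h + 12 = (h - 2)*(h - 1)*(h + 2)*(h + 3)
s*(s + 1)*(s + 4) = s^3 + 5*s^2 + 4*s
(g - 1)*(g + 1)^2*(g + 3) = g^4 + 4*g^3 + 2*g^2 - 4*g - 3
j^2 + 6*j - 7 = (j - 1)*(j + 7)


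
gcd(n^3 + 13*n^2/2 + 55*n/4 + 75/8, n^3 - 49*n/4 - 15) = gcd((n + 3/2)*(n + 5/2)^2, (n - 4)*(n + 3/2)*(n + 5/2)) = n^2 + 4*n + 15/4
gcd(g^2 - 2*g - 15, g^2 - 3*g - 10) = g - 5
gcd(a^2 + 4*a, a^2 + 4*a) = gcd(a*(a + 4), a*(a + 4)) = a^2 + 4*a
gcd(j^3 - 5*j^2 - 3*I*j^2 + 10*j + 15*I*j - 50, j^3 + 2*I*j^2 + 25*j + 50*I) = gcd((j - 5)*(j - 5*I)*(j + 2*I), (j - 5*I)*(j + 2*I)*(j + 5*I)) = j^2 - 3*I*j + 10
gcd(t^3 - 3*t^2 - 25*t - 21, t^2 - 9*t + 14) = t - 7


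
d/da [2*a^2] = 4*a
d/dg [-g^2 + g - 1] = 1 - 2*g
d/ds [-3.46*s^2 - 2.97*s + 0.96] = -6.92*s - 2.97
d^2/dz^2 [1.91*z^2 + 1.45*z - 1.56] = 3.82000000000000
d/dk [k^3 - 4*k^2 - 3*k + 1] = 3*k^2 - 8*k - 3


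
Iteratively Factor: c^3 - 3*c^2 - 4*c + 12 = (c - 3)*(c^2 - 4) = (c - 3)*(c + 2)*(c - 2)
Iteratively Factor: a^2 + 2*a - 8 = (a + 4)*(a - 2)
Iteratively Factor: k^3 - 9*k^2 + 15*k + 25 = (k - 5)*(k^2 - 4*k - 5) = (k - 5)^2*(k + 1)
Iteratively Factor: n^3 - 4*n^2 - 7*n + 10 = (n - 1)*(n^2 - 3*n - 10) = (n - 1)*(n + 2)*(n - 5)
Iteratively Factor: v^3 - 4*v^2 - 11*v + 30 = (v - 5)*(v^2 + v - 6) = (v - 5)*(v + 3)*(v - 2)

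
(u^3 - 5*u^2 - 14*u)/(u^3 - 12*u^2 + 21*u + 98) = u/(u - 7)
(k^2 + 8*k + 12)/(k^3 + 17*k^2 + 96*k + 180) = (k + 2)/(k^2 + 11*k + 30)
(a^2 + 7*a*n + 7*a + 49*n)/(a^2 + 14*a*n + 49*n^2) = (a + 7)/(a + 7*n)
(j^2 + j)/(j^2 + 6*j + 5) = j/(j + 5)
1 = 1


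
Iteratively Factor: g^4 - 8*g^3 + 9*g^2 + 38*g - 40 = (g + 2)*(g^3 - 10*g^2 + 29*g - 20) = (g - 5)*(g + 2)*(g^2 - 5*g + 4) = (g - 5)*(g - 4)*(g + 2)*(g - 1)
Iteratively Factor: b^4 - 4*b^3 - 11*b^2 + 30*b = (b - 5)*(b^3 + b^2 - 6*b) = b*(b - 5)*(b^2 + b - 6) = b*(b - 5)*(b - 2)*(b + 3)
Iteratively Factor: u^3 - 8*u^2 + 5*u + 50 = (u - 5)*(u^2 - 3*u - 10) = (u - 5)^2*(u + 2)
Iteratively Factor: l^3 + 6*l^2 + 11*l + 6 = (l + 2)*(l^2 + 4*l + 3) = (l + 1)*(l + 2)*(l + 3)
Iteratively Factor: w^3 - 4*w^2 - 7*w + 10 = (w - 1)*(w^2 - 3*w - 10) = (w - 5)*(w - 1)*(w + 2)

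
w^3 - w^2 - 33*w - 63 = (w - 7)*(w + 3)^2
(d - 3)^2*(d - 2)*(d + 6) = d^4 - 2*d^3 - 27*d^2 + 108*d - 108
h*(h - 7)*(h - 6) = h^3 - 13*h^2 + 42*h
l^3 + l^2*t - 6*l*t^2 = l*(l - 2*t)*(l + 3*t)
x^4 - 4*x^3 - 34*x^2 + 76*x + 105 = (x - 7)*(x - 3)*(x + 1)*(x + 5)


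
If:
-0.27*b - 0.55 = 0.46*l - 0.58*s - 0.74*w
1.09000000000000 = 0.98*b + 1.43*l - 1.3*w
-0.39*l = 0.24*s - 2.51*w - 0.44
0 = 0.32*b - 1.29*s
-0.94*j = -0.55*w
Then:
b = 5.83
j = -0.37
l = -3.81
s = 1.45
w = -0.63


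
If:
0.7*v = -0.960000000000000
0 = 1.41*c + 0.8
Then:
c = -0.57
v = -1.37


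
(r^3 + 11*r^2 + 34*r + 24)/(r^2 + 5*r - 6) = (r^2 + 5*r + 4)/(r - 1)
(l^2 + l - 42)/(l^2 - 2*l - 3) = (-l^2 - l + 42)/(-l^2 + 2*l + 3)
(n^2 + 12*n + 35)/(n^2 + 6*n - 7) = (n + 5)/(n - 1)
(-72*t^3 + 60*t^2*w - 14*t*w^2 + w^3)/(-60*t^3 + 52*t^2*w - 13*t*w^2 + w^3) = (6*t - w)/(5*t - w)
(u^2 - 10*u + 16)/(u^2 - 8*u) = (u - 2)/u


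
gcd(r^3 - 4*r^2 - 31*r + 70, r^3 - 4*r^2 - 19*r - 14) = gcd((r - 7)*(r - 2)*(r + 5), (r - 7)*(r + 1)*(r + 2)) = r - 7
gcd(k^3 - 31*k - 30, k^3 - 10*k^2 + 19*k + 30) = k^2 - 5*k - 6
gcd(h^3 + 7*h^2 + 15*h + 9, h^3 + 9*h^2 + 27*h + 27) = h^2 + 6*h + 9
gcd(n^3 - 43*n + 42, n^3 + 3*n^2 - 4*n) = n - 1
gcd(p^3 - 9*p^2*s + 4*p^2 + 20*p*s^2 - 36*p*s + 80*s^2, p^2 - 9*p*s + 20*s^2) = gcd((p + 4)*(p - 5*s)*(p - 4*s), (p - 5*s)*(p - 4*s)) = p^2 - 9*p*s + 20*s^2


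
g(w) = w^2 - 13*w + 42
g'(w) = 2*w - 13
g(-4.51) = 120.97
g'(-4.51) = -22.02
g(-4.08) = 111.69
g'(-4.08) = -21.16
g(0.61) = 34.44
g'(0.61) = -11.78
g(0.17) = 39.82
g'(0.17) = -12.66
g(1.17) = 28.16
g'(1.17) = -10.66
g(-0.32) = 46.26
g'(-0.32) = -13.64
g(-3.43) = 98.35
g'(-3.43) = -19.86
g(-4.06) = 111.26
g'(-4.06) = -21.12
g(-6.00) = 156.00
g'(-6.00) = -25.00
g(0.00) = 42.00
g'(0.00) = -13.00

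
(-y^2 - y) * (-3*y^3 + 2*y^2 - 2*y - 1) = 3*y^5 + y^4 + 3*y^2 + y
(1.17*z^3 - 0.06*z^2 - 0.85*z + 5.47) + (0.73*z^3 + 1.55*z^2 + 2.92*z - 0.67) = 1.9*z^3 + 1.49*z^2 + 2.07*z + 4.8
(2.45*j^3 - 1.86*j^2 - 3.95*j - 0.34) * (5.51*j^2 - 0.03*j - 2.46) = 13.4995*j^5 - 10.3221*j^4 - 27.7357*j^3 + 2.8207*j^2 + 9.7272*j + 0.8364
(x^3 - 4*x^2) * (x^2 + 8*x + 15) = x^5 + 4*x^4 - 17*x^3 - 60*x^2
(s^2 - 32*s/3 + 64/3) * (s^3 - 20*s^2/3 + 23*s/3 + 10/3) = s^5 - 52*s^4/3 + 901*s^3/9 - 662*s^2/3 + 128*s + 640/9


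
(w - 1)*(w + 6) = w^2 + 5*w - 6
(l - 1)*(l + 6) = l^2 + 5*l - 6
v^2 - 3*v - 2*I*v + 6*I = (v - 3)*(v - 2*I)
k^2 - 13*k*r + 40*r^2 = (k - 8*r)*(k - 5*r)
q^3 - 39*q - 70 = (q - 7)*(q + 2)*(q + 5)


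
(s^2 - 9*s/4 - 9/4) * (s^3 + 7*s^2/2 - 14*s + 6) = s^5 + 5*s^4/4 - 193*s^3/8 + 237*s^2/8 + 18*s - 27/2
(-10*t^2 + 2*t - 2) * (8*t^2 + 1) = -80*t^4 + 16*t^3 - 26*t^2 + 2*t - 2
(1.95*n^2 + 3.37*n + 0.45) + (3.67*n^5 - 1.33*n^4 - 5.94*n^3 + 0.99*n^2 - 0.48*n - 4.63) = 3.67*n^5 - 1.33*n^4 - 5.94*n^3 + 2.94*n^2 + 2.89*n - 4.18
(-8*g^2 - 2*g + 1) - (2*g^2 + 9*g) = -10*g^2 - 11*g + 1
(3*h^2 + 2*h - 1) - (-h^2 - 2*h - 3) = 4*h^2 + 4*h + 2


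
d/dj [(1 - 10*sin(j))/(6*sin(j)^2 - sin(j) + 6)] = (60*sin(j)^2 - 12*sin(j) - 59)*cos(j)/(6*sin(j)^2 - sin(j) + 6)^2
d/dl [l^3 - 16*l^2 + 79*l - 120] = 3*l^2 - 32*l + 79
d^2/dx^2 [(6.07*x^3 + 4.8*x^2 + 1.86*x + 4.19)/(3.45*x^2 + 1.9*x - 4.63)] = (-2.27373675443232e-13*x^4 + 219.09299*x^3 + 438.87891*x^2 + 1123.788858*x + 402.62881)/(41.063625*x^6 + 67.84425*x^5 - 127.962225*x^4 - 175.2389*x^3 + 171.729015*x^2 + 122.19033*x - 99.252847)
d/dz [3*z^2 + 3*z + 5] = 6*z + 3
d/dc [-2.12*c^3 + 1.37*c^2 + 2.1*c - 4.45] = -6.36*c^2 + 2.74*c + 2.1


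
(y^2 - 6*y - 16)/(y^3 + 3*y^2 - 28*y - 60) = (y - 8)/(y^2 + y - 30)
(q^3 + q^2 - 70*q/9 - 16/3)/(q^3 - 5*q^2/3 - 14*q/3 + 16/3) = (q^2 + 11*q/3 + 2)/(q^2 + q - 2)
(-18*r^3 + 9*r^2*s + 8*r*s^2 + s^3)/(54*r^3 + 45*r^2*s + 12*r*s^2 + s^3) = (-r + s)/(3*r + s)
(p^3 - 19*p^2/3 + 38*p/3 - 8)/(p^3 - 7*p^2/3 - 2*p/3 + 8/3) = (p - 3)/(p + 1)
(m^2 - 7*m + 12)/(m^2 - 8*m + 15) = (m - 4)/(m - 5)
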